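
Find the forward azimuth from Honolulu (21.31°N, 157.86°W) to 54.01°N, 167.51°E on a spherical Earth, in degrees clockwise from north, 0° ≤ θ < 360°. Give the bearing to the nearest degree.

330°

Δλ = 167.51 − -157.86 = 325.37°; wrapped into (−180°, 180°]: -34.63°.
θ = atan2( sin Δλ · cos φ₂ , cos φ₁ · sin φ₂ − sin φ₁ · cos φ₂ · cos Δλ )
  = atan2(-0.33394, 0.57807) = -30.014° → normalised to [0°, 360°): 329.986°.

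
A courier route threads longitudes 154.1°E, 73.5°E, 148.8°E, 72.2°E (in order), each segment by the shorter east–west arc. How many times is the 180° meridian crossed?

0

Leg 1: +154.1° → +73.5°, shortest Δλ = -80.6° (west) — does not cross 180°.
Leg 2: +73.5° → +148.8°, shortest Δλ = 75.3° (east) — does not cross 180°.
Leg 3: +148.8° → +72.2°, shortest Δλ = -76.6° (west) — does not cross 180°.
Total crossings: 0.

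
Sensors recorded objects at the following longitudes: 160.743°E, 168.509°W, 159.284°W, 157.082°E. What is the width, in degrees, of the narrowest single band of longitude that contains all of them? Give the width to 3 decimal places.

Sort the longitudes: -168.509°, -159.284°, +157.082°, +160.743°.
Eastward gaps between consecutive values (wrapping around): 9.225°, 316.366°, 3.661°, 30.748°.
Largest gap = 316.366° ⇒ minimal covering band is its complement: 360° − 316.366° = 43.634°.
Band runs from +157.082° eastward to -159.284°, crossing the antimeridian.

43.634°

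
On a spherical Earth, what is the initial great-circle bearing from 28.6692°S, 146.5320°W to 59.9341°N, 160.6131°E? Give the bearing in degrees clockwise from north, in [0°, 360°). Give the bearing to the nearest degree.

336°

Δλ = 160.6131 − -146.5320 = 307.1451°; wrapped into (−180°, 180°]: -52.8549°.
θ = atan2( sin Δλ · cos φ₂ , cos φ₁ · sin φ₂ − sin φ₁ · cos φ₂ · cos Δλ )
  = atan2(-0.39935, 0.90448) = -23.822° → normalised to [0°, 360°): 336.178°.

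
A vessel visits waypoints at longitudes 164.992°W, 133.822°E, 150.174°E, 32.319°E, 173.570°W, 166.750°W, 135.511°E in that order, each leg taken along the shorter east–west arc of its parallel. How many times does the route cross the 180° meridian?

3

Leg 1: -164.992° → +133.822°, shortest Δλ = -61.186° (west) — crosses 180°.
Leg 2: +133.822° → +150.174°, shortest Δλ = 16.352° (east) — does not cross 180°.
Leg 3: +150.174° → +32.319°, shortest Δλ = -117.855° (west) — does not cross 180°.
Leg 4: +32.319° → -173.570°, shortest Δλ = 154.111° (east) — crosses 180°.
Leg 5: -173.570° → -166.750°, shortest Δλ = 6.82° (east) — does not cross 180°.
Leg 6: -166.750° → +135.511°, shortest Δλ = -57.739° (west) — crosses 180°.
Total crossings: 3.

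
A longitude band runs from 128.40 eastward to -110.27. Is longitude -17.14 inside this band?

Band width going east from +128.40° to -110.27°: ((-110.27 − 128.40) mod 360) = 121.33°.
Offset of -17.14° east of the west edge: ((-17.14 − 128.40) mod 360) = 214.46°.
214.46° > 121.33° ⇒ outside.

No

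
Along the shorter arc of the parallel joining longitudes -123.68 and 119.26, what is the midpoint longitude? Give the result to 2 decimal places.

Signed shortest Δλ from -123.68° to +119.26° is -117.06°.
Midpoint longitude = -123.68° + (-117.06°)/2 = -123.68° − 58.53° = -182.21°.
Normalise into (−180°, 180°]: +177.79°.
(The naïve average (-123.68 + +119.26)/2 = -2.21° is on the wrong side of the globe.)

+177.79°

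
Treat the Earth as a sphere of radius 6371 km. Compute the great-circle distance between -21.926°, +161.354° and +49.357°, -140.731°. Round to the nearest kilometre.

9768 km

Δλ = -140.731 − 161.354 = -302.085°; wrapped into (−180°, 180°]: 57.915°.
Δφ = 49.357 − -21.926 = 71.283°.
a = sin²(Δφ/2) + cos φ₁ · cos φ₂ · sin²(Δλ/2) = 0.481192.
c = 2·atan2(√a, √(1−a)) = 1.53317 rad → d = 6371·c ≈ 9767.83 km.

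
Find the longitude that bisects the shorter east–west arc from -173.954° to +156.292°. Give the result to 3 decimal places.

+171.169°

Signed shortest Δλ from -173.954° to +156.292° is -29.754°.
Midpoint longitude = -173.954° + (-29.754°)/2 = -173.954° − 14.877° = -188.831°.
Normalise into (−180°, 180°]: +171.169°.
(The naïve average (-173.954 + +156.292)/2 = -8.831° is on the wrong side of the globe.)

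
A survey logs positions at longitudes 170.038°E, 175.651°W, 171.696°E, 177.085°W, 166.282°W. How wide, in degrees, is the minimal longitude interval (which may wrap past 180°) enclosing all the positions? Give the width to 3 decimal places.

Sort the longitudes: -177.085°, -175.651°, -166.282°, +170.038°, +171.696°.
Eastward gaps between consecutive values (wrapping around): 1.434°, 9.369°, 336.320°, 1.658°, 11.219°.
Largest gap = 336.320° ⇒ minimal covering band is its complement: 360° − 336.320° = 23.680°.
Band runs from +170.038° eastward to -166.282°, crossing the antimeridian.

23.680°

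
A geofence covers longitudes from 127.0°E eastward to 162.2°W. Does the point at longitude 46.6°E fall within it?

No

Band width going east from +127.0° to -162.2°: ((-162.2 − 127.0) mod 360) = 70.8°.
Offset of +46.6° east of the west edge: ((46.6 − 127.0) mod 360) = 279.6°.
279.6° > 70.8° ⇒ outside.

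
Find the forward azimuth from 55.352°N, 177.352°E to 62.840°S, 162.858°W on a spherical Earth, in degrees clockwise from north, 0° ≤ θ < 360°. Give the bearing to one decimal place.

169.8°

Δλ = -162.858 − 177.352 = -340.210°; wrapped into (−180°, 180°]: 19.790°.
θ = atan2( sin Δλ · cos φ₂ , cos φ₁ · sin φ₂ − sin φ₁ · cos φ₂ · cos Δλ )
  = atan2(0.15455, -0.85919) = 169.803° → normalised to [0°, 360°): 169.803°.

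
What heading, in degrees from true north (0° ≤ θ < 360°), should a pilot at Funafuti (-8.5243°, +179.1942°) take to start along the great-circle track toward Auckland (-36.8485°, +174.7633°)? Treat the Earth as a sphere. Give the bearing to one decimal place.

Δλ = 174.7633 − 179.1942 = -4.4309°.
θ = atan2( sin Δλ · cos φ₂ , cos φ₁ · sin φ₂ − sin φ₁ · cos φ₂ · cos Δλ )
  = atan2(-0.06182, -0.47481) = -172.582° → normalised to [0°, 360°): 187.418°.

187.4°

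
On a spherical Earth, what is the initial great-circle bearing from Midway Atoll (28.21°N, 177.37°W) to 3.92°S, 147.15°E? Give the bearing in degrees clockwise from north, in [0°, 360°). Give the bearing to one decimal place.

232.5°

Δλ = 147.15 − -177.37 = 324.52°; wrapped into (−180°, 180°]: -35.48°.
θ = atan2( sin Δλ · cos φ₂ , cos φ₁ · sin φ₂ − sin φ₁ · cos φ₂ · cos Δλ )
  = atan2(-0.57906, -0.44427) = -127.497° → normalised to [0°, 360°): 232.503°.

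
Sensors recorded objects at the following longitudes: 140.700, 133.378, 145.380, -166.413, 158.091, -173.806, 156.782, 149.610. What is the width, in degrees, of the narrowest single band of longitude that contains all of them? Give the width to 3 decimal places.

60.209°

Sort the longitudes: -173.806°, -166.413°, +133.378°, +140.700°, +145.380°, +149.610°, +156.782°, +158.091°.
Eastward gaps between consecutive values (wrapping around): 7.393°, 299.791°, 7.322°, 4.680°, 4.230°, 7.172°, 1.309°, 28.103°.
Largest gap = 299.791° ⇒ minimal covering band is its complement: 360° − 299.791° = 60.209°.
Band runs from +133.378° eastward to -166.413°, crossing the antimeridian.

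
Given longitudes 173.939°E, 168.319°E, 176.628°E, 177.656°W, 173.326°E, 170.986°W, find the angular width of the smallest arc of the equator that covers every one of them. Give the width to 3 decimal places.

Sort the longitudes: -177.656°, -170.986°, +168.319°, +173.326°, +173.939°, +176.628°.
Eastward gaps between consecutive values (wrapping around): 6.670°, 339.305°, 5.007°, 0.613°, 2.689°, 5.716°.
Largest gap = 339.305° ⇒ minimal covering band is its complement: 360° − 339.305° = 20.695°.
Band runs from +168.319° eastward to -170.986°, crossing the antimeridian.

20.695°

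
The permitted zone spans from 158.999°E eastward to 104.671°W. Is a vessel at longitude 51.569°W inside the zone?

Band width going east from +158.999° to -104.671°: ((-104.671 − 158.999) mod 360) = 96.330°.
Offset of -51.569° east of the west edge: ((-51.569 − 158.999) mod 360) = 149.432°.
149.432° > 96.330° ⇒ outside.

No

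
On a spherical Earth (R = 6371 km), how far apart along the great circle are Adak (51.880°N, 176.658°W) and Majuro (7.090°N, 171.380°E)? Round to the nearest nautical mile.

2754 nmi

Δλ = 171.380 − -176.658 = 348.038°; wrapped into (−180°, 180°]: -11.962°.
Δφ = 7.090 − 51.880 = -44.790°.
a = sin²(Δφ/2) + cos φ₁ · cos φ₂ · sin²(Δλ/2) = 0.151804.
c = 2·atan2(√a, √(1−a)) = 0.80044 rad → d = 6371·c ≈ 5099.60 km ≈ 2753.56 nmi.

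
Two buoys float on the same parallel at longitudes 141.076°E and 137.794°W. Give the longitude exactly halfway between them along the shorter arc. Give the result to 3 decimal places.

Signed shortest Δλ from +141.076° to -137.794° is +81.130°.
Midpoint longitude = +141.076° + (+81.130°)/2 = +141.076° + 40.565° = +181.641°.
Normalise into (−180°, 180°]: -178.359°.
(The naïve average (+141.076 + -137.794)/2 = 1.641° is on the wrong side of the globe.)

178.359°W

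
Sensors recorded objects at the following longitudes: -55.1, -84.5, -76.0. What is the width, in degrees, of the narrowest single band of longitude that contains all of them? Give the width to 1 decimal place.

29.4°

Sort the longitudes: -84.5°, -76.0°, -55.1°.
Eastward gaps between consecutive values (wrapping around): 8.5°, 20.9°, 330.6°.
Largest gap = 330.6° ⇒ minimal covering band is its complement: 360° − 330.6° = 29.4°.
Band runs from -84.5° eastward to -55.1°.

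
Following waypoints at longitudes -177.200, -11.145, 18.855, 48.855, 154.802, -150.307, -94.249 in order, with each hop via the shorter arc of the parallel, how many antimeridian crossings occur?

1

Leg 1: -177.200° → -11.145°, shortest Δλ = 166.055° (east) — does not cross 180°.
Leg 2: -11.145° → +18.855°, shortest Δλ = 30.0° (east) — does not cross 180°.
Leg 3: +18.855° → +48.855°, shortest Δλ = 30.0° (east) — does not cross 180°.
Leg 4: +48.855° → +154.802°, shortest Δλ = 105.947° (east) — does not cross 180°.
Leg 5: +154.802° → -150.307°, shortest Δλ = 54.891° (east) — crosses 180°.
Leg 6: -150.307° → -94.249°, shortest Δλ = 56.058° (east) — does not cross 180°.
Total crossings: 1.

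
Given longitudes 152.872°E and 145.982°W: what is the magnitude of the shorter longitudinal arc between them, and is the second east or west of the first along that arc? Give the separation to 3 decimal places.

Raw difference: -145.982 − 152.872 = -298.854°.
Normalise into (−180°, 180°]: -298.854° + 360° = 61.146°.
Positive ⇒ the second point lies to the east; separation 61.146°.

61.146° east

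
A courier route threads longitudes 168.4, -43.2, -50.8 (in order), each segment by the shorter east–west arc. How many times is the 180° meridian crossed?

1

Leg 1: +168.4° → -43.2°, shortest Δλ = 148.4° (east) — crosses 180°.
Leg 2: -43.2° → -50.8°, shortest Δλ = -7.6° (west) — does not cross 180°.
Total crossings: 1.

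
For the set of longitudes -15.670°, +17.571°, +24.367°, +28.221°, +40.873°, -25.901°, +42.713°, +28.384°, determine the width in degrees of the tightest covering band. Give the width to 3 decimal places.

Sort the longitudes: -25.901°, -15.670°, +17.571°, +24.367°, +28.221°, +28.384°, +40.873°, +42.713°.
Eastward gaps between consecutive values (wrapping around): 10.231°, 33.241°, 6.796°, 3.854°, 0.163°, 12.489°, 1.840°, 291.386°.
Largest gap = 291.386° ⇒ minimal covering band is its complement: 360° − 291.386° = 68.614°.
Band runs from -25.901° eastward to +42.713°.

68.614°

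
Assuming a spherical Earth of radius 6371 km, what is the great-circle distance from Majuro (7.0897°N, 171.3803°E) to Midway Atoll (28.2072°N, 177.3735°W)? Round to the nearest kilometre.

2629 km

Δλ = -177.3735 − 171.3803 = -348.7538°; wrapped into (−180°, 180°]: 11.2462°.
Δφ = 28.2072 − 7.0897 = 21.1175°.
a = sin²(Δφ/2) + cos φ₁ · cos φ₂ · sin²(Δλ/2) = 0.041974.
c = 2·atan2(√a, √(1−a)) = 0.41267 rad → d = 6371·c ≈ 2629.15 km.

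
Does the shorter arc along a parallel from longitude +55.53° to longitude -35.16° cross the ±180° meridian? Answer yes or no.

Signed shortest Δλ = ((-35.16 − 55.53 + 180) mod 360) − 180 = -90.69°.
Going west by 90.69° from +55.53° reaches -35.16° without touching 180°.

No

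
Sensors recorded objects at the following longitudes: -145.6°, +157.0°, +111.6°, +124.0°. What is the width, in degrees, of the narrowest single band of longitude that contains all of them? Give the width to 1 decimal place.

Sort the longitudes: -145.6°, +111.6°, +124.0°, +157.0°.
Eastward gaps between consecutive values (wrapping around): 257.2°, 12.4°, 33.0°, 57.4°.
Largest gap = 257.2° ⇒ minimal covering band is its complement: 360° − 257.2° = 102.8°.
Band runs from +111.6° eastward to -145.6°, crossing the antimeridian.

102.8°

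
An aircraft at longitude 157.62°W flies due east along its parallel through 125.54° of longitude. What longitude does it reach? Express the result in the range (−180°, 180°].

32.08°W

Start at -157.62°; shift +125.54° → -32.08°.
-32.08° already lies in (−180°, 180°].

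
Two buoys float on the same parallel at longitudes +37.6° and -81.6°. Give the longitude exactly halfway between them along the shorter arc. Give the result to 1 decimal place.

-22.0°

Signed shortest Δλ from +37.6° to -81.6° is -119.2°.
Midpoint longitude = +37.6° + (-119.2°)/2 = +37.6° − 59.6° = -22.0°.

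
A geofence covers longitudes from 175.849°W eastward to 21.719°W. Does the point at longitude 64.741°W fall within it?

Band width going east from -175.849° to -21.719°: ((-21.719 − -175.849) mod 360) = 154.130°.
Offset of -64.741° east of the west edge: ((-64.741 − -175.849) mod 360) = 111.108°.
111.108° ≤ 154.130° ⇒ inside.

Yes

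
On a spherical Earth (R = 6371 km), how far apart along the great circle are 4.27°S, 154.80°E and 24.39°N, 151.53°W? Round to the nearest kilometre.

6618 km

Δλ = -151.53 − 154.80 = -306.33°; wrapped into (−180°, 180°]: 53.67°.
Δφ = 24.39 − -4.27 = 28.66°.
a = sin²(Δφ/2) + cos φ₁ · cos φ₂ · sin²(Δλ/2) = 0.246340.
c = 2·atan2(√a, √(1−a)) = 1.03872 rad → d = 6371·c ≈ 6617.72 km.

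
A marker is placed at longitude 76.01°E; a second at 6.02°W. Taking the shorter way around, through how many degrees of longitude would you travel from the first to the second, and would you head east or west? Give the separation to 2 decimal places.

82.03° west

Raw difference: -6.02 − 76.01 = -82.03°.
Normalise into (−180°, 180°]: -82.03° stays -82.03°.
Negative ⇒ the second point lies to the west; separation 82.03°.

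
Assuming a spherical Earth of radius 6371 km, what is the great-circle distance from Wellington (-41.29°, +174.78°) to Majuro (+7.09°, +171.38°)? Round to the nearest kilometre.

5391 km

Δλ = 171.38 − 174.78 = -3.40°.
Δφ = 7.09 − -41.29 = 48.38°.
a = sin²(Δφ/2) + cos φ₁ · cos φ₂ · sin²(Δλ/2) = 0.168563.
c = 2·atan2(√a, √(1−a)) = 0.84614 rad → d = 6371·c ≈ 5390.79 km.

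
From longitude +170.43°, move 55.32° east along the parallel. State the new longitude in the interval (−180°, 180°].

Start at +170.43°; shift +55.32° → +225.75°.
+225.75° lies outside (−180°, 180°]; subtract 360° → -134.25°.

-134.25°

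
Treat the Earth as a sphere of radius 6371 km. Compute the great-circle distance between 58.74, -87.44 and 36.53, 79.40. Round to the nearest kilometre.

Δλ = 79.40 − -87.44 = 166.84°.
Δφ = 36.53 − 58.74 = -22.21°.
a = sin²(Δφ/2) + cos φ₁ · cos φ₂ · sin²(Δλ/2) = 0.448600.
c = 2·atan2(√a, √(1−a)) = 1.46781 rad → d = 6371·c ≈ 9351.45 km.

9351 km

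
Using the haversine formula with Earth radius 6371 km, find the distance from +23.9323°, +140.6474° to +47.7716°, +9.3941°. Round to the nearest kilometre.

Δλ = 9.3941 − 140.6474 = -131.2533°.
Δφ = 47.7716 − 23.9323 = 23.8393°.
a = sin²(Δφ/2) + cos φ₁ · cos φ₂ · sin²(Δλ/2) = 0.552344.
c = 2·atan2(√a, √(1−a)) = 1.67568 rad → d = 6371·c ≈ 10675.74 km.

10676 km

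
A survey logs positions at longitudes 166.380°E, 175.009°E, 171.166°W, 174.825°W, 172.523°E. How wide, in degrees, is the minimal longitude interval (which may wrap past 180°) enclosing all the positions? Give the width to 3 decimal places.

22.454°

Sort the longitudes: -174.825°, -171.166°, +166.380°, +172.523°, +175.009°.
Eastward gaps between consecutive values (wrapping around): 3.659°, 337.546°, 6.143°, 2.486°, 10.166°.
Largest gap = 337.546° ⇒ minimal covering band is its complement: 360° − 337.546° = 22.454°.
Band runs from +166.380° eastward to -171.166°, crossing the antimeridian.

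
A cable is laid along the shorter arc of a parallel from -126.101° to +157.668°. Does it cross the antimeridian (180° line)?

Naïve |157.668 − -126.101| = 283.769° > 180°, so the shorter arc goes the other way round — across 180°.
Signed shortest Δλ = ((157.668 − -126.101 + 180) mod 360) − 180 = -76.231°.
Going west by 76.231° from -126.101° passes through 180° before reaching +157.668°.

Yes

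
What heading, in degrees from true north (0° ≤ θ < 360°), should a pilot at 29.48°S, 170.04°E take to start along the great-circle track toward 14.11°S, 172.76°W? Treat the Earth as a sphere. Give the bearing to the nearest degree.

50°

Δλ = -172.76 − 170.04 = -342.80°; wrapped into (−180°, 180°]: 17.20°.
θ = atan2( sin Δλ · cos φ₂ , cos φ₁ · sin φ₂ − sin φ₁ · cos φ₂ · cos Δλ )
  = atan2(0.28679, 0.24371) = 49.643° → normalised to [0°, 360°): 49.643°.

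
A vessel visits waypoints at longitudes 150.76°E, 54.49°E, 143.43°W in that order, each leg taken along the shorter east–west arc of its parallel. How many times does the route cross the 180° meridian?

1

Leg 1: +150.76° → +54.49°, shortest Δλ = -96.27° (west) — does not cross 180°.
Leg 2: +54.49° → -143.43°, shortest Δλ = 162.08° (east) — crosses 180°.
Total crossings: 1.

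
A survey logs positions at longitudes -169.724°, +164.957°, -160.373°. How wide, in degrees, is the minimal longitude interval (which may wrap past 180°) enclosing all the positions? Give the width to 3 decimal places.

34.670°

Sort the longitudes: -169.724°, -160.373°, +164.957°.
Eastward gaps between consecutive values (wrapping around): 9.351°, 325.330°, 25.319°.
Largest gap = 325.330° ⇒ minimal covering band is its complement: 360° − 325.330° = 34.670°.
Band runs from +164.957° eastward to -160.373°, crossing the antimeridian.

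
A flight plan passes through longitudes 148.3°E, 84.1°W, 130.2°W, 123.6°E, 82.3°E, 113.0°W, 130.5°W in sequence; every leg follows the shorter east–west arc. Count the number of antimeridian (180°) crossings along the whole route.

Leg 1: +148.3° → -84.1°, shortest Δλ = 127.6° (east) — crosses 180°.
Leg 2: -84.1° → -130.2°, shortest Δλ = -46.1° (west) — does not cross 180°.
Leg 3: -130.2° → +123.6°, shortest Δλ = -106.2° (west) — crosses 180°.
Leg 4: +123.6° → +82.3°, shortest Δλ = -41.3° (west) — does not cross 180°.
Leg 5: +82.3° → -113.0°, shortest Δλ = 164.7° (east) — crosses 180°.
Leg 6: -113.0° → -130.5°, shortest Δλ = -17.5° (west) — does not cross 180°.
Total crossings: 3.

3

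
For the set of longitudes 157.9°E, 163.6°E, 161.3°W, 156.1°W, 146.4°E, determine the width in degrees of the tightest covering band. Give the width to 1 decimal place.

Sort the longitudes: -161.3°, -156.1°, +146.4°, +157.9°, +163.6°.
Eastward gaps between consecutive values (wrapping around): 5.2°, 302.5°, 11.5°, 5.7°, 35.1°.
Largest gap = 302.5° ⇒ minimal covering band is its complement: 360° − 302.5° = 57.5°.
Band runs from +146.4° eastward to -156.1°, crossing the antimeridian.

57.5°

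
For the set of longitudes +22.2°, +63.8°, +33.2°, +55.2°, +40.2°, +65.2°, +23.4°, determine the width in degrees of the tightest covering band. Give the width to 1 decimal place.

Sort the longitudes: +22.2°, +23.4°, +33.2°, +40.2°, +55.2°, +63.8°, +65.2°.
Eastward gaps between consecutive values (wrapping around): 1.2°, 9.8°, 7.0°, 15.0°, 8.6°, 1.4°, 317.0°.
Largest gap = 317.0° ⇒ minimal covering band is its complement: 360° − 317.0° = 43.0°.
Band runs from +22.2° eastward to +65.2°.

43.0°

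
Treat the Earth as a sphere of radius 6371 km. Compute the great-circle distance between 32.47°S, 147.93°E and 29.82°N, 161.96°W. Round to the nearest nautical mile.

4702 nmi

Δλ = -161.96 − 147.93 = -309.89°; wrapped into (−180°, 180°]: 50.11°.
Δφ = 29.82 − -32.47 = 62.29°.
a = sin²(Δφ/2) + cos φ₁ · cos φ₂ · sin²(Δλ/2) = 0.398774.
c = 2·atan2(√a, √(1−a)) = 1.36693 rad → d = 6371·c ≈ 8708.74 km ≈ 4702.34 nmi.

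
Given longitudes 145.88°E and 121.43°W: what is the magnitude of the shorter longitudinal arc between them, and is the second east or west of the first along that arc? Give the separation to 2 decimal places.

92.69° east

Raw difference: -121.43 − 145.88 = -267.31°.
Normalise into (−180°, 180°]: -267.31° + 360° = 92.69°.
Positive ⇒ the second point lies to the east; separation 92.69°.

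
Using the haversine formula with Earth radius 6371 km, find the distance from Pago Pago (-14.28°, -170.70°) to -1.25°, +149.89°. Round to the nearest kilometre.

4566 km

Δλ = 149.89 − -170.70 = 320.59°; wrapped into (−180°, 180°]: -39.41°.
Δφ = -1.25 − -14.28 = 13.03°.
a = sin²(Δφ/2) + cos φ₁ · cos φ₂ · sin²(Δλ/2) = 0.123024.
c = 2·atan2(√a, √(1−a)) = 0.71674 rad → d = 6371·c ≈ 4566.34 km.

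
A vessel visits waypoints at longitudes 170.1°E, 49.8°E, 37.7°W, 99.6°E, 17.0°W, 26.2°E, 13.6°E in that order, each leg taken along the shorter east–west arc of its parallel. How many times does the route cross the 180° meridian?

0

Leg 1: +170.1° → +49.8°, shortest Δλ = -120.3° (west) — does not cross 180°.
Leg 2: +49.8° → -37.7°, shortest Δλ = -87.5° (west) — does not cross 180°.
Leg 3: -37.7° → +99.6°, shortest Δλ = 137.3° (east) — does not cross 180°.
Leg 4: +99.6° → -17.0°, shortest Δλ = -116.6° (west) — does not cross 180°.
Leg 5: -17.0° → +26.2°, shortest Δλ = 43.2° (east) — does not cross 180°.
Leg 6: +26.2° → +13.6°, shortest Δλ = -12.6° (west) — does not cross 180°.
Total crossings: 0.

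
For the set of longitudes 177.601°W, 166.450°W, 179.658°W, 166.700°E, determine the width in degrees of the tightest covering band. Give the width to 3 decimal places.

Sort the longitudes: -179.658°, -177.601°, -166.450°, +166.700°.
Eastward gaps between consecutive values (wrapping around): 2.057°, 11.151°, 333.150°, 13.642°.
Largest gap = 333.150° ⇒ minimal covering band is its complement: 360° − 333.150° = 26.850°.
Band runs from +166.700° eastward to -166.450°, crossing the antimeridian.

26.850°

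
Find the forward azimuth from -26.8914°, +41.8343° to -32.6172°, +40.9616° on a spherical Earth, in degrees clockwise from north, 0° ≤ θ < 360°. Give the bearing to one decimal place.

187.3°

Δλ = 40.9616 − 41.8343 = -0.8727°.
θ = atan2( sin Δλ · cos φ₂ , cos φ₁ · sin φ₂ − sin φ₁ · cos φ₂ · cos Δλ )
  = atan2(-0.01283, -0.09981) = -172.676° → normalised to [0°, 360°): 187.324°.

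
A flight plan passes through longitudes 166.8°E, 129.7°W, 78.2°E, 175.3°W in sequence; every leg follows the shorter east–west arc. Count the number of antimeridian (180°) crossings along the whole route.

Leg 1: +166.8° → -129.7°, shortest Δλ = 63.5° (east) — crosses 180°.
Leg 2: -129.7° → +78.2°, shortest Δλ = -152.1° (west) — crosses 180°.
Leg 3: +78.2° → -175.3°, shortest Δλ = 106.5° (east) — crosses 180°.
Total crossings: 3.

3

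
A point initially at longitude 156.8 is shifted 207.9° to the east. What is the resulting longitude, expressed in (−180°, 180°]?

+4.7°

Start at +156.8°; shift +207.9° → +364.7°.
+364.7° lies outside (−180°, 180°]; subtract 360° → +4.7°.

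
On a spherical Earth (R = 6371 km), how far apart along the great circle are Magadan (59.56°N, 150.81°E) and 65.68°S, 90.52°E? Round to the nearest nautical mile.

7987 nmi

Δλ = 90.52 − 150.81 = -60.29°.
Δφ = -65.68 − 59.56 = -125.24°.
a = sin²(Δφ/2) + cos φ₁ · cos φ₂ · sin²(Δλ/2) = 0.841122.
c = 2·atan2(√a, √(1−a)) = 2.32162 rad → d = 6371·c ≈ 14791.06 km ≈ 7986.53 nmi.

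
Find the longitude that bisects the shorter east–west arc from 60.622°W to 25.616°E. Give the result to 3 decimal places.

17.503°W

Signed shortest Δλ from -60.622° to +25.616° is +86.238°.
Midpoint longitude = -60.622° + (+86.238°)/2 = -60.622° + 43.119° = -17.503°.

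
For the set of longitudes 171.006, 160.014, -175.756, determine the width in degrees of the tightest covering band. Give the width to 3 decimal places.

24.230°

Sort the longitudes: -175.756°, +160.014°, +171.006°.
Eastward gaps between consecutive values (wrapping around): 335.770°, 10.992°, 13.238°.
Largest gap = 335.770° ⇒ minimal covering band is its complement: 360° − 335.770° = 24.230°.
Band runs from +160.014° eastward to -175.756°, crossing the antimeridian.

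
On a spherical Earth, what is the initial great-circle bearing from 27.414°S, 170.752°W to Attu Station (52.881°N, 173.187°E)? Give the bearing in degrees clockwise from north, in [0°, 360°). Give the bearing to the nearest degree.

350°

Δλ = 173.187 − -170.752 = 343.939°; wrapped into (−180°, 180°]: -16.061°.
θ = atan2( sin Δλ · cos φ₂ , cos φ₁ · sin φ₂ − sin φ₁ · cos φ₂ · cos Δλ )
  = atan2(-0.16696, 0.97484) = -9.718° → normalised to [0°, 360°): 350.282°.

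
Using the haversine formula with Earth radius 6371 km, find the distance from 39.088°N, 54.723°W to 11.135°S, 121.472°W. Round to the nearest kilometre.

Δλ = -121.472 − -54.723 = -66.749°.
Δφ = -11.135 − 39.088 = -50.223°.
a = sin²(Δφ/2) + cos φ₁ · cos φ₂ · sin²(Δλ/2) = 0.410565.
c = 2·atan2(√a, √(1−a)) = 1.39096 rad → d = 6371·c ≈ 8861.79 km.

8862 km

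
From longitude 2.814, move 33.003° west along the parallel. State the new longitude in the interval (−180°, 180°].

Start at +2.814°; shift −33.003° → -30.189°.
-30.189° already lies in (−180°, 180°].

-30.189°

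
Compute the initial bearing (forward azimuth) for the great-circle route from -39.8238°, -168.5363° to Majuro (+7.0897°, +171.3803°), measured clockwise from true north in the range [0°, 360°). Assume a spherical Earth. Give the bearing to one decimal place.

Δλ = 171.3803 − -168.5363 = 339.9166°; wrapped into (−180°, 180°]: -20.0834°.
θ = atan2( sin Δλ · cos φ₂ , cos φ₁ · sin φ₂ − sin φ₁ · cos φ₂ · cos Δλ )
  = atan2(-0.34076, 0.69168) = -26.228° → normalised to [0°, 360°): 333.772°.

333.8°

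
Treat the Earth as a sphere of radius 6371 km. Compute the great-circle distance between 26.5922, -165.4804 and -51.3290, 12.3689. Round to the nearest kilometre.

Δλ = 12.3689 − -165.4804 = 177.8493°.
Δφ = -51.3290 − 26.5922 = -77.9212°.
a = sin²(Δφ/2) + cos φ₁ · cos φ₂ · sin²(Δλ/2) = 0.953923.
c = 2·atan2(√a, √(1−a)) = 2.70891 rad → d = 6371·c ≈ 17258.49 km.

17258 km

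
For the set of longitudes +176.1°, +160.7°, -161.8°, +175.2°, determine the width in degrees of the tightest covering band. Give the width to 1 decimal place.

37.5°

Sort the longitudes: -161.8°, +160.7°, +175.2°, +176.1°.
Eastward gaps between consecutive values (wrapping around): 322.5°, 14.5°, 0.9°, 22.1°.
Largest gap = 322.5° ⇒ minimal covering band is its complement: 360° − 322.5° = 37.5°.
Band runs from +160.7° eastward to -161.8°, crossing the antimeridian.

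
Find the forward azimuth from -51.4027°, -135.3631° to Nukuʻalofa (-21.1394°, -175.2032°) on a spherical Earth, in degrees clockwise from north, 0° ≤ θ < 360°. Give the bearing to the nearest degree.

Δλ = -175.2032 − -135.3631 = -39.8401°.
θ = atan2( sin Δλ · cos φ₂ , cos φ₁ · sin φ₂ − sin φ₁ · cos φ₂ · cos Δλ )
  = atan2(-0.59754, 0.33474) = -60.743° → normalised to [0°, 360°): 299.257°.

299°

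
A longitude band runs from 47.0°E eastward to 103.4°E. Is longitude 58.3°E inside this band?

Band width going east from +47.0° to +103.4°: ((103.4 − 47.0) mod 360) = 56.4°.
Offset of +58.3° east of the west edge: ((58.3 − 47.0) mod 360) = 11.3°.
11.3° ≤ 56.4° ⇒ inside.

Yes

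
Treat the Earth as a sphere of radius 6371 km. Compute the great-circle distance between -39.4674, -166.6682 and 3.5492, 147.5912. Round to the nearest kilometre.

6684 km

Δλ = 147.5912 − -166.6682 = 314.2594°; wrapped into (−180°, 180°]: -45.7406°.
Δφ = 3.5492 − -39.4674 = 43.0166°.
a = sin²(Δφ/2) + cos φ₁ · cos φ₂ · sin²(Δλ/2) = 0.250804.
c = 2·atan2(√a, √(1−a)) = 1.04905 rad → d = 6371·c ≈ 6683.52 km.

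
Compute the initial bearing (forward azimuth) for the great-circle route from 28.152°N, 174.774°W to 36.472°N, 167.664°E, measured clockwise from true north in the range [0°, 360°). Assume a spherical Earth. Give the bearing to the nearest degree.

304°

Δλ = 167.664 − -174.774 = 342.438°; wrapped into (−180°, 180°]: -17.562°.
θ = atan2( sin Δλ · cos φ₂ , cos φ₁ · sin φ₂ − sin φ₁ · cos φ₂ · cos Δλ )
  = atan2(-0.24264, 0.16239) = -56.208° → normalised to [0°, 360°): 303.792°.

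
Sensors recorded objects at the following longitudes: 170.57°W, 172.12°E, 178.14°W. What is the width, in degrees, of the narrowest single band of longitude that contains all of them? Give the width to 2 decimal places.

17.31°

Sort the longitudes: -178.14°, -170.57°, +172.12°.
Eastward gaps between consecutive values (wrapping around): 7.57°, 342.69°, 9.74°.
Largest gap = 342.69° ⇒ minimal covering band is its complement: 360° − 342.69° = 17.31°.
Band runs from +172.12° eastward to -170.57°, crossing the antimeridian.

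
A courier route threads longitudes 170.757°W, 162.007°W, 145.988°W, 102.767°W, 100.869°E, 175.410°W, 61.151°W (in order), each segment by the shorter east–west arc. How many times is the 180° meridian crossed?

2

Leg 1: -170.757° → -162.007°, shortest Δλ = 8.75° (east) — does not cross 180°.
Leg 2: -162.007° → -145.988°, shortest Δλ = 16.019° (east) — does not cross 180°.
Leg 3: -145.988° → -102.767°, shortest Δλ = 43.221° (east) — does not cross 180°.
Leg 4: -102.767° → +100.869°, shortest Δλ = -156.364° (west) — crosses 180°.
Leg 5: +100.869° → -175.410°, shortest Δλ = 83.721° (east) — crosses 180°.
Leg 6: -175.410° → -61.151°, shortest Δλ = 114.259° (east) — does not cross 180°.
Total crossings: 2.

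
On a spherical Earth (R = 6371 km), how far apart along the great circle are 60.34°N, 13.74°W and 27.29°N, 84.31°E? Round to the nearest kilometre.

Δλ = 84.31 − -13.74 = 98.05°.
Δφ = 27.29 − 60.34 = -33.05°.
a = sin²(Δφ/2) + cos φ₁ · cos φ₂ · sin²(Δλ/2) = 0.331582.
c = 2·atan2(√a, √(1−a)) = 1.22724 rad → d = 6371·c ≈ 7818.75 km.

7819 km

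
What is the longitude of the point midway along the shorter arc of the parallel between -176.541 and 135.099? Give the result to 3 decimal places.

Signed shortest Δλ from -176.541° to +135.099° is -48.360°.
Midpoint longitude = -176.541° + (-48.360°)/2 = -176.541° − 24.180° = -200.721°.
Normalise into (−180°, 180°]: +159.279°.
(The naïve average (-176.541 + +135.099)/2 = -20.721° is on the wrong side of the globe.)

+159.279°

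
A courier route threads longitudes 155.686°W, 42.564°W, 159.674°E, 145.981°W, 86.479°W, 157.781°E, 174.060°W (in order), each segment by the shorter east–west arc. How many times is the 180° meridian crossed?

4

Leg 1: -155.686° → -42.564°, shortest Δλ = 113.122° (east) — does not cross 180°.
Leg 2: -42.564° → +159.674°, shortest Δλ = -157.762° (west) — crosses 180°.
Leg 3: +159.674° → -145.981°, shortest Δλ = 54.345° (east) — crosses 180°.
Leg 4: -145.981° → -86.479°, shortest Δλ = 59.502° (east) — does not cross 180°.
Leg 5: -86.479° → +157.781°, shortest Δλ = -115.74° (west) — crosses 180°.
Leg 6: +157.781° → -174.060°, shortest Δλ = 28.159° (east) — crosses 180°.
Total crossings: 4.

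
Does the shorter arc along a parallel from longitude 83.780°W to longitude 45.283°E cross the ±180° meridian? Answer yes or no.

No

Signed shortest Δλ = ((45.283 − -83.780 + 180) mod 360) − 180 = 129.063°.
Going east by 129.063° from -83.780° reaches +45.283° without touching 180°.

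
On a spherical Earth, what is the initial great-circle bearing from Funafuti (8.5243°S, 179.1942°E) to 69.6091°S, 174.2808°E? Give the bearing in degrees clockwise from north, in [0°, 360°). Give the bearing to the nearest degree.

182°

Δλ = 174.2808 − 179.1942 = -4.9134°.
θ = atan2( sin Δλ · cos φ₂ , cos φ₁ · sin φ₂ − sin φ₁ · cos φ₂ · cos Δλ )
  = atan2(-0.02984, -0.87553) = -178.048° → normalised to [0°, 360°): 181.952°.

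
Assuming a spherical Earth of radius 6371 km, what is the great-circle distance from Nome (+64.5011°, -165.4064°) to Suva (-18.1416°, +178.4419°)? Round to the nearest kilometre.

9293 km

Δλ = 178.4419 − -165.4064 = 343.8483°; wrapped into (−180°, 180°]: -16.1517°.
Δφ = -18.1416 − 64.5011 = -82.6427°.
a = sin²(Δφ/2) + cos φ₁ · cos φ₂ · sin²(Δλ/2) = 0.444046.
c = 2·atan2(√a, √(1−a)) = 1.45865 rad → d = 6371·c ≈ 9293.07 km.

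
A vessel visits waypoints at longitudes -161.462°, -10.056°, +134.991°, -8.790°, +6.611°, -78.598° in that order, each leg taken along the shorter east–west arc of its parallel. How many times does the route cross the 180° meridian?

0

Leg 1: -161.462° → -10.056°, shortest Δλ = 151.406° (east) — does not cross 180°.
Leg 2: -10.056° → +134.991°, shortest Δλ = 145.047° (east) — does not cross 180°.
Leg 3: +134.991° → -8.790°, shortest Δλ = -143.781° (west) — does not cross 180°.
Leg 4: -8.790° → +6.611°, shortest Δλ = 15.401° (east) — does not cross 180°.
Leg 5: +6.611° → -78.598°, shortest Δλ = -85.209° (west) — does not cross 180°.
Total crossings: 0.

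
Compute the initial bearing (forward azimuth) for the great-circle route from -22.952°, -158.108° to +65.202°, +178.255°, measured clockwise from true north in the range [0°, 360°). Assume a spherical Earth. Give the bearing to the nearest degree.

Δλ = 178.255 − -158.108 = 336.363°; wrapped into (−180°, 180°]: -23.637°.
θ = atan2( sin Δλ · cos φ₂ , cos φ₁ · sin φ₂ − sin φ₁ · cos φ₂ · cos Δλ )
  = atan2(-0.16816, 0.98576) = -9.681° → normalised to [0°, 360°): 350.319°.

350°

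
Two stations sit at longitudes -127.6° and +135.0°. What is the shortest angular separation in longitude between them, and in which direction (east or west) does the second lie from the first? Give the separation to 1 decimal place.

Raw difference: 135.0 − -127.6 = 262.6°.
Normalise into (−180°, 180°]: 262.6° − 360° = -97.4°.
Negative ⇒ the second point lies to the west; separation 97.4°.

97.4° west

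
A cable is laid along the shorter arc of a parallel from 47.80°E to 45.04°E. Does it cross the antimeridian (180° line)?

Signed shortest Δλ = ((45.04 − 47.80 + 180) mod 360) − 180 = -2.76°.
Going west by 2.76° from +47.80° reaches +45.04° without touching 180°.

No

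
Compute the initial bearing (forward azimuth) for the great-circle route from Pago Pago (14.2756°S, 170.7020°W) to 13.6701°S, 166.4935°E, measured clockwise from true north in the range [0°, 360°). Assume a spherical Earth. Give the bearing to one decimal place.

268.8°

Δλ = 166.4935 − -170.7020 = 337.1955°; wrapped into (−180°, 180°]: -22.8045°.
θ = atan2( sin Δλ · cos φ₂ , cos φ₁ · sin φ₂ − sin φ₁ · cos φ₂ · cos Δλ )
  = atan2(-0.37661, -0.00816) = -91.241° → normalised to [0°, 360°): 268.759°.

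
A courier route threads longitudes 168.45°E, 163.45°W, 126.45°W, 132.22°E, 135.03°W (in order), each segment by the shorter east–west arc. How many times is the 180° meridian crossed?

3

Leg 1: +168.45° → -163.45°, shortest Δλ = 28.1° (east) — crosses 180°.
Leg 2: -163.45° → -126.45°, shortest Δλ = 37.0° (east) — does not cross 180°.
Leg 3: -126.45° → +132.22°, shortest Δλ = -101.33° (west) — crosses 180°.
Leg 4: +132.22° → -135.03°, shortest Δλ = 92.75° (east) — crosses 180°.
Total crossings: 3.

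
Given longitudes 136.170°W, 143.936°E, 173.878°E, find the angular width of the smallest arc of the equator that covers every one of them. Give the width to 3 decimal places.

Sort the longitudes: -136.170°, +143.936°, +173.878°.
Eastward gaps between consecutive values (wrapping around): 280.106°, 29.942°, 49.952°.
Largest gap = 280.106° ⇒ minimal covering band is its complement: 360° − 280.106° = 79.894°.
Band runs from +143.936° eastward to -136.170°, crossing the antimeridian.

79.894°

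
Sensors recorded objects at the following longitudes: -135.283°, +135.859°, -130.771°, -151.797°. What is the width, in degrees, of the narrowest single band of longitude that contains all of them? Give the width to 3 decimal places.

Sort the longitudes: -151.797°, -135.283°, -130.771°, +135.859°.
Eastward gaps between consecutive values (wrapping around): 16.514°, 4.512°, 266.630°, 72.344°.
Largest gap = 266.630° ⇒ minimal covering band is its complement: 360° − 266.630° = 93.370°.
Band runs from +135.859° eastward to -130.771°, crossing the antimeridian.

93.370°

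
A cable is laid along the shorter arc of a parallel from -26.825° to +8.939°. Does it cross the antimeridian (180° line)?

Signed shortest Δλ = ((8.939 − -26.825 + 180) mod 360) − 180 = 35.764°.
Going east by 35.764° from -26.825° reaches +8.939° without touching 180°.

No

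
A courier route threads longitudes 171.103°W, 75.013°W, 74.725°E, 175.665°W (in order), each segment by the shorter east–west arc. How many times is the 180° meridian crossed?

1

Leg 1: -171.103° → -75.013°, shortest Δλ = 96.09° (east) — does not cross 180°.
Leg 2: -75.013° → +74.725°, shortest Δλ = 149.738° (east) — does not cross 180°.
Leg 3: +74.725° → -175.665°, shortest Δλ = 109.61° (east) — crosses 180°.
Total crossings: 1.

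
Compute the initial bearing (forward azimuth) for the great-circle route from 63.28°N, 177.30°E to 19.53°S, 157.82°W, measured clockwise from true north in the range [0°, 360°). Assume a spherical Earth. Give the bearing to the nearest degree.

Δλ = -157.82 − 177.30 = -335.12°; wrapped into (−180°, 180°]: 24.88°.
θ = atan2( sin Δλ · cos φ₂ , cos φ₁ · sin φ₂ − sin φ₁ · cos φ₂ · cos Δλ )
  = atan2(0.39651, -0.91401) = 156.548° → normalised to [0°, 360°): 156.548°.

157°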